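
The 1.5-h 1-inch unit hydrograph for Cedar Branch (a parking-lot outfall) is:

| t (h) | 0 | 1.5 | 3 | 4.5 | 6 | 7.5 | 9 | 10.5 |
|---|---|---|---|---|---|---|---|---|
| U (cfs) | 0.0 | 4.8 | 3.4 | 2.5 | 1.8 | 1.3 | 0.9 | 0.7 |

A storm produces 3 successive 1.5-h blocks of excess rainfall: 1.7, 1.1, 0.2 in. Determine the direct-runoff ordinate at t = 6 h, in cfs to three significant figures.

By discrete convolution, Q_j = Σ (P_i / 1 in) · U_{j−i}.
At t = 6 h (j=4): Q = (1.7/1)·1.8 + (1.1/1)·2.5 + (0.2/1)·3.4 = 6.49 cfs.

Q ≈ 6.49 cfs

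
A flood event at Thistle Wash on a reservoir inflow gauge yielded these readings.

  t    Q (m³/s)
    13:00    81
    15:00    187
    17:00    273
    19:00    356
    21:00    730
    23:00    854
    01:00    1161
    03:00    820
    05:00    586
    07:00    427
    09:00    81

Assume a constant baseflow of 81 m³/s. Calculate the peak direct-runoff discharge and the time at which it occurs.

Subtracting baseflow gives direct-runoff ordinates: 0.0, 106.0, 192.0, 275.0, 649.0, 773.0, 1080.0, 739.0, 505.0, 346.0, 0.0 m³/s.
The maximum is 1080.0 m³/s, occurring at the reading for t = 01:00.

Q_p = 1080.0 m³/s at t = 01:00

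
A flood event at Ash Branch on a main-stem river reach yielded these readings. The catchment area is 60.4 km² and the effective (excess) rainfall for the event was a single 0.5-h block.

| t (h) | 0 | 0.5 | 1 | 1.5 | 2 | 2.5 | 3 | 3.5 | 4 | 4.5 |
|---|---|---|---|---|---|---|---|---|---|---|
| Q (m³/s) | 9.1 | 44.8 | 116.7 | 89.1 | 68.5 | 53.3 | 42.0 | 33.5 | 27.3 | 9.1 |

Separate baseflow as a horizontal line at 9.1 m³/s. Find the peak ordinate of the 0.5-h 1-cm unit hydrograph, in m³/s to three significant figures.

U_p ≈ 89.7 m³/s

Direct runoff: 0.0, 35.7, 107.6, 80.0, 59.4, 44.2, 32.9, 24.4, 18.2, 0.0 m³/s; ΣQ_DR = 402.4 m³/s, peak = 107.6 m³/s.
Runoff depth d = ΣQ_DR·Δt / A = 402.4 × 1800 / (60.4 km²) = 11.99 mm.
The 1-cm UH is the DRH scaled by (10 mm)/d, so U_p = 107.6 × 10/11.99 = 89.7 m³/s.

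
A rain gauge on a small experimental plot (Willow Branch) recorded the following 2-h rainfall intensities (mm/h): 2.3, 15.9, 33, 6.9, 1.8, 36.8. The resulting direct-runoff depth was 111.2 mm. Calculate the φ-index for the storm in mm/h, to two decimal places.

φ ≈ 10.03 mm/h

Only the 3 blocks with intensity above φ contribute runoff: 15.9, 33, 36.8 mm/h.
Σ(I−φ)·Δt = d  ⇒  (15.9+33+36.8 − 3φ)·2 = 111.2
φ = (85.70 − 111.2/2) / 3 = 10.03 mm/h.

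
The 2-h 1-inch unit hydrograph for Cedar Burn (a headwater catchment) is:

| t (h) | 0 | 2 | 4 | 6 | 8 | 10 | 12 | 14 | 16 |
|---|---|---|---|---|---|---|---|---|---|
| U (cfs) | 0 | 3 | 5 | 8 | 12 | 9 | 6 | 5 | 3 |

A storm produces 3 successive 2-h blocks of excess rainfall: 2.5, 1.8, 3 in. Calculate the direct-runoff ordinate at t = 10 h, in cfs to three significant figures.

Q ≈ 68.1 cfs

By discrete convolution, Q_j = Σ (P_i / 1 in) · U_{j−i}.
At t = 10 h (j=5): Q = (2.5/1)·9 + (1.8/1)·12 + (3/1)·8 = 68.1 cfs.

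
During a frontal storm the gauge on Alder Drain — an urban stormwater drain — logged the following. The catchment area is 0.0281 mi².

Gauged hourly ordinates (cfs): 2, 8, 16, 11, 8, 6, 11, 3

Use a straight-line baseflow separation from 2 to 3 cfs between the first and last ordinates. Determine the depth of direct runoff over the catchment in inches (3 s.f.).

d ≈ 2.48 in

Direct runoff: 0.00, 5.86, 13.71, 8.57, 5.43, 3.29, 8.14, 0.00 cfs; ΣQ_DR = 45.00 cfs.
V = ΣQ_DR · Δt = 45.00 × 3600 s = 1.620 × 10^5 ft³.
Over A = 0.0281 mi², depth = V / A = 2.48 in.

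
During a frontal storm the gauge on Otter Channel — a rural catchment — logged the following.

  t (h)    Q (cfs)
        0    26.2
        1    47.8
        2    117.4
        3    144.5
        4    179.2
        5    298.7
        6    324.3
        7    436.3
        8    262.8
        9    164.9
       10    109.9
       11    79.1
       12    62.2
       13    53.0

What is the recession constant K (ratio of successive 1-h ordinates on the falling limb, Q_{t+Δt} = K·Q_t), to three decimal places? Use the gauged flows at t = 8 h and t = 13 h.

Using the recession-limb readings at t = 8 h and t = 13 h: Q falls from 262.8 to 53.0 cfs over 5 intervals.
K = (Q₂/Q₁)^(1/5) = (53.0/262.8)^(1/5) = 0.726.

K ≈ 0.726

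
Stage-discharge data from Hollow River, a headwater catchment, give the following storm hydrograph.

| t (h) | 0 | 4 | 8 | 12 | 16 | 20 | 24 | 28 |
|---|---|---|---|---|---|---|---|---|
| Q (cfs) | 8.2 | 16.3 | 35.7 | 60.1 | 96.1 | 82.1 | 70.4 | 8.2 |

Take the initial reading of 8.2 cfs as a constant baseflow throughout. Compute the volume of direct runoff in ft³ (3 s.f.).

Direct-runoff ordinates (Q − Q_b): 0.0, 8.1, 27.5, 51.9, 87.9, 73.9, 62.2, 0.0 cfs.
ΣQ_DR = 311.5 cfs.
With Δt = 4 h = 14400 s, V = ΣQ_DR · Δt = 311.5 × 14400 = 4.49 × 10^6 ft³.

V ≈ 4.49 × 10^6 ft³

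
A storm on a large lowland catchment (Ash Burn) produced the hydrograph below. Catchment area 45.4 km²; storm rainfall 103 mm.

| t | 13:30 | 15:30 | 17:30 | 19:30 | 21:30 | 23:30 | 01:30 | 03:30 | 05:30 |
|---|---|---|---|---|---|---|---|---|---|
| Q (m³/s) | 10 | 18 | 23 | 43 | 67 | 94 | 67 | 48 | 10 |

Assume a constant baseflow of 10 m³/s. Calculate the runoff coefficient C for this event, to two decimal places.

C ≈ 0.45

ΣQ_DR = 290.0 m³/s; V = ΣQ_DR·Δt = 2.088 × 10^6 m³.
Runoff depth d = V / A = 45.99 mm.
C = d / P = 45.99 / 103 = 0.45.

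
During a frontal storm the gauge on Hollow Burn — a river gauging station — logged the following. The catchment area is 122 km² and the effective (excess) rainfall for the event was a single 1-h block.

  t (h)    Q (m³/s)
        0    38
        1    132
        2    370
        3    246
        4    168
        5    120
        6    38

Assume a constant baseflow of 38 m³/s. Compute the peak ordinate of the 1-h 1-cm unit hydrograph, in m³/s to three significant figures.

U_p ≈ 133 m³/s

Direct runoff: 0.0, 94.0, 332.0, 208.0, 130.0, 82.0, 0.0 m³/s; ΣQ_DR = 846.0 m³/s, peak = 332.0 m³/s.
Runoff depth d = ΣQ_DR·Δt / A = 846.0 × 3600 / (122 km²) = 24.96 mm.
The 1-cm UH is the DRH scaled by (10 mm)/d, so U_p = 332.0 × 10/24.96 = 133 m³/s.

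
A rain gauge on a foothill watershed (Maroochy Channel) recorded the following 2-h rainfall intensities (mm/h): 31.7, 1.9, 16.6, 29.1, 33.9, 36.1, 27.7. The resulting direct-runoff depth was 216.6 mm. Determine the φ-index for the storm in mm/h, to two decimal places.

φ ≈ 11.13 mm/h

Only the 6 blocks with intensity above φ contribute runoff: 31.7, 16.6, 29.1, 33.9, 36.1, 27.7 mm/h.
Σ(I−φ)·Δt = d  ⇒  (31.7+16.6+29.1+33.9+36.1+27.7 − 6φ)·2 = 216.6
φ = (175.1 − 216.6/2) / 6 = 11.13 mm/h.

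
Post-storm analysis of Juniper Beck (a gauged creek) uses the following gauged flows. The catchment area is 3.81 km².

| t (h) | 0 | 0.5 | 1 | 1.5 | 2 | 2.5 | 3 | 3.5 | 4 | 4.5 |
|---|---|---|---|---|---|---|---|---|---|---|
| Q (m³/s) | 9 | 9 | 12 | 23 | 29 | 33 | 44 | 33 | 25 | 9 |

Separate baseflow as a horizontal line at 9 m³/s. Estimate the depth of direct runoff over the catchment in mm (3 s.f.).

d ≈ 64.3 mm

Direct runoff: 0.0, 0.0, 3.0, 14.0, 20.0, 24.0, 35.0, 24.0, 16.0, 0.0 m³/s; ΣQ_DR = 136.0 m³/s.
V = ΣQ_DR · Δt = 136.0 × 1800 s = 2.448 × 10^5 m³.
Over A = 3.81 km², depth = V / A = 64.3 mm.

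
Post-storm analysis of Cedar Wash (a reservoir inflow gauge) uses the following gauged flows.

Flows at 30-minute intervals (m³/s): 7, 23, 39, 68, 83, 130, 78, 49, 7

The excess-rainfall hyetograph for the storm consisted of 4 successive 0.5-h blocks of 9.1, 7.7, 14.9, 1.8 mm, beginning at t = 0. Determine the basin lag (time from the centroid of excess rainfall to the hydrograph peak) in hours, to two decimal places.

Centroid of excess rainfall: t_c = Σ P_i·t̄_i / ΣP_i = 0.8903 h (block centres at 0.25, 0.75, 1.25, 1.75 h).
Hydrograph peak occurs at t = 2.5 h, so basin lag t_L = 2.5 − 0.8903 = 1.61 h.

t_L ≈ 1.61 h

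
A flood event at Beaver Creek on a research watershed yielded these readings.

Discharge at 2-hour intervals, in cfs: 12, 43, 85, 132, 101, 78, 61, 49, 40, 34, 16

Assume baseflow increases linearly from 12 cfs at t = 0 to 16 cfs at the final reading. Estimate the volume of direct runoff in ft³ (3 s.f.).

Direct-runoff ordinates (Q − Q_b): 0.00, 30.60, 72.20, 118.80, 87.40, 64.00, 46.60, 34.20, 24.80, 18.40, 0.00 cfs.
ΣQ_DR = 497.0 cfs.
With Δt = 2 h = 7200 s, V = ΣQ_DR · Δt = 497.0 × 7200 = 3.58 × 10^6 ft³.

V ≈ 3.58 × 10^6 ft³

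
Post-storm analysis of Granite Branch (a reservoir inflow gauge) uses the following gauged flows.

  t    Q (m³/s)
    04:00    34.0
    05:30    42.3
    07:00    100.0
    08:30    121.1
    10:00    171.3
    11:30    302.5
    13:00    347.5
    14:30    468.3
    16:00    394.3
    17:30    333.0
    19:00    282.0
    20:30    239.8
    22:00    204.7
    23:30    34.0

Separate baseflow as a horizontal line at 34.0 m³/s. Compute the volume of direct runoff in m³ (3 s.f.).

V ≈ 1.40 × 10^7 m³

Direct-runoff ordinates (Q − Q_b): 0.0, 8.3, 66.0, 87.1, 137.3, 268.5, 313.5, 434.3, 360.3, 299.0, 248.0, 205.8, 170.7, 0.0 m³/s.
ΣQ_DR = 2599 m³/s.
With Δt = 1.5 h = 5400 s, V = ΣQ_DR · Δt = 2599 × 5400 = 1.40 × 10^7 m³.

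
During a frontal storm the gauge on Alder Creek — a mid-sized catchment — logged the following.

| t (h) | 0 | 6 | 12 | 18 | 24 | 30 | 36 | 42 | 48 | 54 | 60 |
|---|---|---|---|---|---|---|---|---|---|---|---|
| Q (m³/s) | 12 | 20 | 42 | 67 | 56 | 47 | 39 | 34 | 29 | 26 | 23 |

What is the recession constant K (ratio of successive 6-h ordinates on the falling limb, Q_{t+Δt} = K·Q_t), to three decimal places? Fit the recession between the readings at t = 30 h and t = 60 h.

Using the recession-limb readings at t = 30 h and t = 60 h: Q falls from 47 to 23 m³/s over 5 intervals.
K = (Q₂/Q₁)^(1/5) = (23/47)^(1/5) = 0.867.

K ≈ 0.867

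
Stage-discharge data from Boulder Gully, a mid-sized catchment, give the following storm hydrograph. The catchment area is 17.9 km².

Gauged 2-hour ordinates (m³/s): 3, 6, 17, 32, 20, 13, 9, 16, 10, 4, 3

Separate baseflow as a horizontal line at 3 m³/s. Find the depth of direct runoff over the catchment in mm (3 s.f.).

Direct runoff: 0.0, 3.0, 14.0, 29.0, 17.0, 10.0, 6.0, 13.0, 7.0, 1.0, 0.0 m³/s; ΣQ_DR = 100.0 m³/s.
V = ΣQ_DR · Δt = 100.0 × 7200 s = 7.200 × 10^5 m³.
Over A = 17.9 km², depth = V / A = 40.2 mm.

d ≈ 40.2 mm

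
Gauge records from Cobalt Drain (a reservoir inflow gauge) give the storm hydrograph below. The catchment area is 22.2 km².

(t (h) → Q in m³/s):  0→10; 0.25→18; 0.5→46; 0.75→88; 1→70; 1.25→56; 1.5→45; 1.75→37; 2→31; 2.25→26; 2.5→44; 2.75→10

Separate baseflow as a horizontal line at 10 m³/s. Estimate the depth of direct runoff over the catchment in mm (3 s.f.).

Direct runoff: 0.0, 8.0, 36.0, 78.0, 60.0, 46.0, 35.0, 27.0, 21.0, 16.0, 34.0, 0.0 m³/s; ΣQ_DR = 361.0 m³/s.
V = ΣQ_DR · Δt = 361.0 × 900 s = 3.249 × 10^5 m³.
Over A = 22.2 km², depth = V / A = 14.6 mm.

d ≈ 14.6 mm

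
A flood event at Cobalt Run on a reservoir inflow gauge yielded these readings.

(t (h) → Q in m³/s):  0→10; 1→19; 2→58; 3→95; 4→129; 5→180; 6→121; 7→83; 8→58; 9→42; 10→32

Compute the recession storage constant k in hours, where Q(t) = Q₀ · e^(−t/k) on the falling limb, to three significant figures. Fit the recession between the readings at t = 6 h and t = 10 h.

k ≈ 3.01 h

On the falling limb, Q drops from 121 to 32 m³/s between t = 6 h and t = 10 h (Δt = 4 h).
k = −Δt / ln(Q₂/Q₁) = −4 / ln(32/121) = 3.01 h.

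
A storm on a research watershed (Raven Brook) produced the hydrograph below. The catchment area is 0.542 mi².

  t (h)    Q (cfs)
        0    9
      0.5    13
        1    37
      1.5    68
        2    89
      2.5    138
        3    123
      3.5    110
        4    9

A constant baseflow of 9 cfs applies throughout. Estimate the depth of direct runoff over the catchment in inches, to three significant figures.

Direct runoff: 0.0, 4.0, 28.0, 59.0, 80.0, 129.0, 114.0, 101.0, 0.0 cfs; ΣQ_DR = 515.0 cfs.
V = ΣQ_DR · Δt = 515.0 × 1800 s = 9.270 × 10^5 ft³.
Over A = 0.542 mi², depth = V / A = 0.736 in.

d ≈ 0.736 in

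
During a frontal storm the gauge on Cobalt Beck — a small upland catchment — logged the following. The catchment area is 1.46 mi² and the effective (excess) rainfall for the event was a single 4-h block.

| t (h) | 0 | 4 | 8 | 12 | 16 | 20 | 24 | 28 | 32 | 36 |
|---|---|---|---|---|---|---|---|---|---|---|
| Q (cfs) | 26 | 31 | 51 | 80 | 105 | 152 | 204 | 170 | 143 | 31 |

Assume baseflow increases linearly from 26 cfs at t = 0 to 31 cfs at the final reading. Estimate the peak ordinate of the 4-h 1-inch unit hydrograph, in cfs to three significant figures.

Direct runoff: 0.00, 4.44, 23.89, 52.33, 76.78, 123.22, 174.67, 140.11, 112.56, 0.00 cfs; ΣQ_DR = 708.0 cfs, peak = 174.67 cfs.
Runoff depth d = ΣQ_DR·Δt / A = 708.0 × 14400 / (1.46 mi²) = 3.006 in.
The 1-inch UH is the DRH scaled by (1 in)/d, so U_p = 174.67 × 1/3.006 = 58.1 cfs.

U_p ≈ 58.1 cfs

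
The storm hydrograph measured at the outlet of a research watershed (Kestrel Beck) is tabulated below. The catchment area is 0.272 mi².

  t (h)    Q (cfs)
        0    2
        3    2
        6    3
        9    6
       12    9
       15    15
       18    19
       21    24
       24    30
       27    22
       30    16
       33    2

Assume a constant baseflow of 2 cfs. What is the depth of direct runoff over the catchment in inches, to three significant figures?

Direct runoff: 0.0, 0.0, 1.0, 4.0, 7.0, 13.0, 17.0, 22.0, 28.0, 20.0, 14.0, 0.0 cfs; ΣQ_DR = 126.0 cfs.
V = ΣQ_DR · Δt = 126.0 × 10800 s = 1.361 × 10^6 ft³.
Over A = 0.272 mi², depth = V / A = 2.15 in.

d ≈ 2.15 in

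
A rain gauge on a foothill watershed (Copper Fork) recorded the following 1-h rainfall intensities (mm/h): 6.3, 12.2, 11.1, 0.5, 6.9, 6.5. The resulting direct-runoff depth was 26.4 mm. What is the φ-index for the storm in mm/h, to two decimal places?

Only the 5 blocks with intensity above φ contribute runoff: 6.3, 12.2, 11.1, 6.9, 6.5 mm/h.
Σ(I−φ)·Δt = d  ⇒  (6.3+12.2+11.1+6.9+6.5 − 5φ)·1 = 26.4
φ = (43.00 − 26.4/1) / 5 = 3.32 mm/h.

φ ≈ 3.32 mm/h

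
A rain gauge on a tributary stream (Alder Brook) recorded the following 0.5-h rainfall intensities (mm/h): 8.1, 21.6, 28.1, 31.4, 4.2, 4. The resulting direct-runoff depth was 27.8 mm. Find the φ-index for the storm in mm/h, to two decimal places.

Only the 3 blocks with intensity above φ contribute runoff: 21.6, 28.1, 31.4 mm/h.
Σ(I−φ)·Δt = d  ⇒  (21.6+28.1+31.4 − 3φ)·0.5 = 27.8
φ = (81.10 − 27.8/0.5) / 3 = 8.50 mm/h.

φ ≈ 8.50 mm/h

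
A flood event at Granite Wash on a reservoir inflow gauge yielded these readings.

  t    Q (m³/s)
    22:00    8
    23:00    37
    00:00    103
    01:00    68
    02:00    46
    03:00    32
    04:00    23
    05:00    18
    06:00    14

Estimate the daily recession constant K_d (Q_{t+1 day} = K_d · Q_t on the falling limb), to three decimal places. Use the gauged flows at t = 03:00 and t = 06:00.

K_d ≈ 0.001

Between t = 03:00 and t = 06:00 the flow falls from 32 to 14 m³/s over 3×1 h = 3 h.
Per-interval ratio K = (14/32)^(1/3) = 0.7591; K_d = K^(24/1) = 0.001.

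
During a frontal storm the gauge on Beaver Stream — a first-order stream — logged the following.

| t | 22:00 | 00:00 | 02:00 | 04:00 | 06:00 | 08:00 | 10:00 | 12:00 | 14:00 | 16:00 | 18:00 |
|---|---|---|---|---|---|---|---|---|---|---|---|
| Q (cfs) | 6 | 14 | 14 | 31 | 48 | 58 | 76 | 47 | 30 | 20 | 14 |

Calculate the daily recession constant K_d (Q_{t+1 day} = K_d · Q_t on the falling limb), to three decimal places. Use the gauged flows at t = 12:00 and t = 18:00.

Between t = 12:00 and t = 18:00 the flow falls from 47 to 14 cfs over 3×2 h = 6 h.
Per-interval ratio K = (14/47)^(1/3) = 0.6678; K_d = K^(24/2) = 0.008.

K_d ≈ 0.008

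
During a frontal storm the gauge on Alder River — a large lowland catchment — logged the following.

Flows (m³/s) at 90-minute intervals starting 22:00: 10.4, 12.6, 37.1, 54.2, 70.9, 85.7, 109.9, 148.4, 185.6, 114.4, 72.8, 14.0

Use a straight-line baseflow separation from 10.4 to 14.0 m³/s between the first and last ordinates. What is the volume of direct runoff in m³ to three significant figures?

V ≈ 4.16 × 10^6 m³

Direct-runoff ordinates (Q − Q_b): 0.00, 1.87, 26.05, 42.82, 59.19, 73.66, 97.54, 135.71, 172.58, 101.05, 59.13, 0.00 m³/s.
ΣQ_DR = 769.6 m³/s.
With Δt = 1.5 h = 5400 s, V = ΣQ_DR · Δt = 769.6 × 5400 = 4.16 × 10^6 m³.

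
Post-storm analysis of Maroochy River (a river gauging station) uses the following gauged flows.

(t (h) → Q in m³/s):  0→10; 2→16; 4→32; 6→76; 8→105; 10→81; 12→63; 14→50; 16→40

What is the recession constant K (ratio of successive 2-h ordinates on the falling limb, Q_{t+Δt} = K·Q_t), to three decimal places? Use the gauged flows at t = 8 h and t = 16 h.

K ≈ 0.786

Using the recession-limb readings at t = 8 h and t = 16 h: Q falls from 105 to 40 m³/s over 4 intervals.
K = (Q₂/Q₁)^(1/4) = (40/105)^(1/4) = 0.786.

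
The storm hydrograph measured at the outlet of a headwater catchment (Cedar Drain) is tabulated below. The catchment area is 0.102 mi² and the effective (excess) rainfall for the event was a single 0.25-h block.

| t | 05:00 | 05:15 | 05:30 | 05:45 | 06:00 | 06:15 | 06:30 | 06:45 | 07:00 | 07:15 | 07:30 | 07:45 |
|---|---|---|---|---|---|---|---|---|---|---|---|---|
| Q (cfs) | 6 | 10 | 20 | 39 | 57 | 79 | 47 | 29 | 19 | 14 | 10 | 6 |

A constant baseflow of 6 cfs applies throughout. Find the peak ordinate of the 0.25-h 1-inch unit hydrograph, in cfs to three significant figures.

U_p ≈ 72.8 cfs

Direct runoff: 0.0, 4.0, 14.0, 33.0, 51.0, 73.0, 41.0, 23.0, 13.0, 8.0, 4.0, 0.0 cfs; ΣQ_DR = 264.0 cfs, peak = 73.0 cfs.
Runoff depth d = ΣQ_DR·Δt / A = 264.0 × 900 / (0.102 mi²) = 1.003 in.
The 1-inch UH is the DRH scaled by (1 in)/d, so U_p = 73.0 × 1/1.003 = 72.8 cfs.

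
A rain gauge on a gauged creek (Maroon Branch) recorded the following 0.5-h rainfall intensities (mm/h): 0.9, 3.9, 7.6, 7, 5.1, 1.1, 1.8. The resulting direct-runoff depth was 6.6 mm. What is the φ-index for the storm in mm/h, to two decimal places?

Only the 4 blocks with intensity above φ contribute runoff: 3.9, 7.6, 7, 5.1 mm/h.
Σ(I−φ)·Δt = d  ⇒  (3.9+7.6+7+5.1 − 4φ)·0.5 = 6.6
φ = (23.60 − 6.6/0.5) / 4 = 2.60 mm/h.

φ ≈ 2.60 mm/h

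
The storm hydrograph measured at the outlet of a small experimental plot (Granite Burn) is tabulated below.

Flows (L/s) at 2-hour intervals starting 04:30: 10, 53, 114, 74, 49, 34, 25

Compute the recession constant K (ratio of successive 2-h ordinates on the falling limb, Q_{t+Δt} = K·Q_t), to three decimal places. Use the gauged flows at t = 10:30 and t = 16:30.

K ≈ 0.696

Using the recession-limb readings at t = 10:30 and t = 16:30: Q falls from 74 to 25 L/s over 3 intervals.
K = (Q₂/Q₁)^(1/3) = (25/74)^(1/3) = 0.696.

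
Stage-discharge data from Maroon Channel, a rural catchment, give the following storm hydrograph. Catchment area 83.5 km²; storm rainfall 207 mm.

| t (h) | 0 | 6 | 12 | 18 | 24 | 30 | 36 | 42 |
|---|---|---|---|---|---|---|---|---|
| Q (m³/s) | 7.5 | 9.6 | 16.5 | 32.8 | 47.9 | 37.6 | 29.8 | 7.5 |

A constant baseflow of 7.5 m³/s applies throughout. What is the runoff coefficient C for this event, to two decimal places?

C ≈ 0.16

ΣQ_DR = 129.2 m³/s; V = ΣQ_DR·Δt = 2.791 × 10^6 m³.
Runoff depth d = V / A = 33.42 mm.
C = d / P = 33.42 / 207 = 0.16.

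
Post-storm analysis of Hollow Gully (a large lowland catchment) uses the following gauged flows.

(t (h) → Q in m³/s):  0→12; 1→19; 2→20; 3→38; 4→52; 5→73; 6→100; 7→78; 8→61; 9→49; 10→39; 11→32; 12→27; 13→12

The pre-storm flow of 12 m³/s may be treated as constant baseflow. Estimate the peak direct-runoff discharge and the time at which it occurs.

Subtracting baseflow gives direct-runoff ordinates: 0.0, 7.0, 8.0, 26.0, 40.0, 61.0, 88.0, 66.0, 49.0, 37.0, 27.0, 20.0, 15.0, 0.0 m³/s.
The maximum is 88.0 m³/s, occurring at the reading for t = 6 h.

Q_p = 88.0 m³/s at t = 6 h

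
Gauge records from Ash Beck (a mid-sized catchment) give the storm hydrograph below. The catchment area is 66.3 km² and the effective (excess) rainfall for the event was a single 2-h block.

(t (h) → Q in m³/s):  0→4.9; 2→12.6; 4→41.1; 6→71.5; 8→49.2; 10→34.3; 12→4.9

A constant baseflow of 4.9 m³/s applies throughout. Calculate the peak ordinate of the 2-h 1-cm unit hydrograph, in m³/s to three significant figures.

Direct runoff: 0.0, 7.7, 36.2, 66.6, 44.3, 29.4, 0.0 m³/s; ΣQ_DR = 184.2 m³/s, peak = 66.6 m³/s.
Runoff depth d = ΣQ_DR·Δt / A = 184.2 × 7200 / (66.3 km²) = 20.00 mm.
The 1-cm UH is the DRH scaled by (10 mm)/d, so U_p = 66.6 × 10/20.00 = 33.3 m³/s.

U_p ≈ 33.3 m³/s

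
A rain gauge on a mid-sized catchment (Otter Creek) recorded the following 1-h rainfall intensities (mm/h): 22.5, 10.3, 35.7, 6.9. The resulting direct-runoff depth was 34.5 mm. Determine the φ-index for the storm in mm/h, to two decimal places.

φ ≈ 11.85 mm/h

Only the 2 blocks with intensity above φ contribute runoff: 22.5, 35.7 mm/h.
Σ(I−φ)·Δt = d  ⇒  (22.5+35.7 − 2φ)·1 = 34.5
φ = (58.20 − 34.5/1) / 2 = 11.85 mm/h.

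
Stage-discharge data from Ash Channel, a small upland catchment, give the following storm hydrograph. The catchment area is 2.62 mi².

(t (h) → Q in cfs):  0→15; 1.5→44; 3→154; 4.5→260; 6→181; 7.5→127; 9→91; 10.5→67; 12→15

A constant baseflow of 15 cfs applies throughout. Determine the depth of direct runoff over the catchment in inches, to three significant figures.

Direct runoff: 0.0, 29.0, 139.0, 245.0, 166.0, 112.0, 76.0, 52.0, 0.0 cfs; ΣQ_DR = 819.0 cfs.
V = ΣQ_DR · Δt = 819.0 × 5400 s = 4.423 × 10^6 ft³.
Over A = 2.62 mi², depth = V / A = 0.727 in.

d ≈ 0.727 in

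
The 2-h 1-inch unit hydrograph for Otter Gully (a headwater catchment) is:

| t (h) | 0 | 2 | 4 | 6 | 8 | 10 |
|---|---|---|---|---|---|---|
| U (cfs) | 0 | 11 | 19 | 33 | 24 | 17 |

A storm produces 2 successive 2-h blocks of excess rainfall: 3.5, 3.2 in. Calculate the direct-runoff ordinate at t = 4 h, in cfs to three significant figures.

By discrete convolution, Q_j = Σ (P_i / 1 in) · U_{j−i}.
At t = 4 h (j=2): Q = (3.5/1)·19 + (3.2/1)·11 = 102 cfs.

Q ≈ 102 cfs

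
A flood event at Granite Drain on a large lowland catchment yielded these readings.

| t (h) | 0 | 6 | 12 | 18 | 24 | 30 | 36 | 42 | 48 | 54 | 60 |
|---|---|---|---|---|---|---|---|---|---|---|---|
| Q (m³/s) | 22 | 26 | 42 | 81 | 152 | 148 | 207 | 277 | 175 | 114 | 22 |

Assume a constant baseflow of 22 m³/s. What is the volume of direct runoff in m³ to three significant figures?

V ≈ 2.21 × 10^7 m³

Direct-runoff ordinates (Q − Q_b): 0.0, 4.0, 20.0, 59.0, 130.0, 126.0, 185.0, 255.0, 153.0, 92.0, 0.0 m³/s.
ΣQ_DR = 1024 m³/s.
With Δt = 6 h = 21600 s, V = ΣQ_DR · Δt = 1024 × 21600 = 2.21 × 10^7 m³.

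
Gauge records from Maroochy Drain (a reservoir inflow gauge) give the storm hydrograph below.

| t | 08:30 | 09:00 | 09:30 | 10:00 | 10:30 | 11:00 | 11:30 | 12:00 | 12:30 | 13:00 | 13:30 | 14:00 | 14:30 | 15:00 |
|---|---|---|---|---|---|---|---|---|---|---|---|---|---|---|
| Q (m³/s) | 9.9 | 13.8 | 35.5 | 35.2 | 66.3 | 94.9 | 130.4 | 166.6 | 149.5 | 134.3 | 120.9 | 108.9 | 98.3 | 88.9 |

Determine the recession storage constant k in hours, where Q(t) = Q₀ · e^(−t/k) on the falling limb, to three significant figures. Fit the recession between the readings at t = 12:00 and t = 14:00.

On the falling limb, Q drops from 166.6 to 108.9 m³/s between t = 12:00 and t = 14:00 (Δt = 2 h).
k = −Δt / ln(Q₂/Q₁) = −2 / ln(108.9/166.6) = 4.70 h.

k ≈ 4.70 h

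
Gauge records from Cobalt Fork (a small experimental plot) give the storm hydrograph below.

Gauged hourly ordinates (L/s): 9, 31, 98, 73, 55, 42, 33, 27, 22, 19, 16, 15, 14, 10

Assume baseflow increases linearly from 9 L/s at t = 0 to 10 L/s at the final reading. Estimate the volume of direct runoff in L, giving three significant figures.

Direct-runoff ordinates (Q − Q_b): 0.00, 21.92, 88.85, 63.77, 45.69, 32.62, 23.54, 17.46, 12.38, 9.31, 6.23, 5.15, 4.08, 0.00 L/s.
ΣQ_DR = 331.0 L/s.
With Δt = 1 h = 3600 s, V = ΣQ_DR · Δt = 331.0 × 3600 = 1.19 × 10^6 L.

V ≈ 1.19 × 10^6 L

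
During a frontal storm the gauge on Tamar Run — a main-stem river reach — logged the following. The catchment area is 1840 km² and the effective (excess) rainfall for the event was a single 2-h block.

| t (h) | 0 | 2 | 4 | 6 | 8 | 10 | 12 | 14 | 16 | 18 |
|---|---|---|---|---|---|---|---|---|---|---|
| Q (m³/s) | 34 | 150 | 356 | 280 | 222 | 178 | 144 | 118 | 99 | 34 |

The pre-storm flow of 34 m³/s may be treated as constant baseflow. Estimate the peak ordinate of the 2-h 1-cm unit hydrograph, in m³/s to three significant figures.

U_p ≈ 645 m³/s

Direct runoff: 0.0, 116.0, 322.0, 246.0, 188.0, 144.0, 110.0, 84.0, 65.0, 0.0 m³/s; ΣQ_DR = 1275 m³/s, peak = 322.0 m³/s.
Runoff depth d = ΣQ_DR·Δt / A = 1275 × 7200 / (1840 km²) = 4.989 mm.
The 1-cm UH is the DRH scaled by (10 mm)/d, so U_p = 322.0 × 10/4.989 = 645 m³/s.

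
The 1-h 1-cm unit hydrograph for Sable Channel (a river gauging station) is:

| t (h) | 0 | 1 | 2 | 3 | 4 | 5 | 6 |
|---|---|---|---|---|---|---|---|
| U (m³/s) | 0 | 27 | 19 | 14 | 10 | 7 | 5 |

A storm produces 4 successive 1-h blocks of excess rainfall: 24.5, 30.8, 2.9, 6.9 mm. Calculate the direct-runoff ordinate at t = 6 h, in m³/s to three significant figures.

By discrete convolution, Q_j = Σ (P_i / 10 mm) · U_{j−i}.
At t = 6 h (j=6): Q = (24.5/10)·5 + (30.8/10)·7 + (2.9/10)·10 + (6.9/10)·14 = 46.4 m³/s.

Q ≈ 46.4 m³/s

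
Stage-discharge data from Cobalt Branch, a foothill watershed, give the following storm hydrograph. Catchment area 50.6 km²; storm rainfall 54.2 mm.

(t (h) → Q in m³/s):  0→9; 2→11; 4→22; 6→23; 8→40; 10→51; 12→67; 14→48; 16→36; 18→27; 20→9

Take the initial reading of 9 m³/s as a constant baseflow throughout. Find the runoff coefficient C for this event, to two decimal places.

ΣQ_DR = 244.0 m³/s; V = ΣQ_DR·Δt = 1.757 × 10^6 m³.
Runoff depth d = V / A = 34.72 mm.
C = d / P = 34.72 / 54.2 = 0.64.

C ≈ 0.64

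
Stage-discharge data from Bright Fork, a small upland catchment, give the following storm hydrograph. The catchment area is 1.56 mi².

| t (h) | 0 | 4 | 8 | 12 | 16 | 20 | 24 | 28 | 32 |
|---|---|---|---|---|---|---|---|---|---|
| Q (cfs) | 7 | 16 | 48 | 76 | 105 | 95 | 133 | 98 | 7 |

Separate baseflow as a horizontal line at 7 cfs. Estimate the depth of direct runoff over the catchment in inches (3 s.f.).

Direct runoff: 0.0, 9.0, 41.0, 69.0, 98.0, 88.0, 126.0, 91.0, 0.0 cfs; ΣQ_DR = 522.0 cfs.
V = ΣQ_DR · Δt = 522.0 × 14400 s = 7.517 × 10^6 ft³.
Over A = 1.56 mi², depth = V / A = 2.07 in.

d ≈ 2.07 in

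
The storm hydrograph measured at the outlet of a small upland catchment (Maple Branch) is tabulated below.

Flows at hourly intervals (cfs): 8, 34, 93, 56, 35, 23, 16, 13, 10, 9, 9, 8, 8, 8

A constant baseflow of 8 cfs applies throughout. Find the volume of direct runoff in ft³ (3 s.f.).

Direct-runoff ordinates (Q − Q_b): 0.0, 26.0, 85.0, 48.0, 27.0, 15.0, 8.0, 5.0, 2.0, 1.0, 1.0, 0.0, 0.0, 0.0 cfs.
ΣQ_DR = 218.0 cfs.
With Δt = 1 h = 3600 s, V = ΣQ_DR · Δt = 218.0 × 3600 = 7.85 × 10^5 ft³.

V ≈ 7.85 × 10^5 ft³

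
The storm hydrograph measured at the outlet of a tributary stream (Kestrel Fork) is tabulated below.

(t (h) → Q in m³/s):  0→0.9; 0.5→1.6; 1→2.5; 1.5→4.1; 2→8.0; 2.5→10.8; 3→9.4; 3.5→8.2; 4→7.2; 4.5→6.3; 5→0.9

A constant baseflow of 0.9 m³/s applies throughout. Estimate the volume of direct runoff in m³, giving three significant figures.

V ≈ 90000 m³

Direct-runoff ordinates (Q − Q_b): 0.0, 0.7, 1.6, 3.2, 7.1, 9.9, 8.5, 7.3, 6.3, 5.4, 0.0 m³/s.
ΣQ_DR = 50.00 m³/s.
With Δt = 0.5 h = 1800 s, V = ΣQ_DR · Δt = 50.00 × 1800 = 90000 m³.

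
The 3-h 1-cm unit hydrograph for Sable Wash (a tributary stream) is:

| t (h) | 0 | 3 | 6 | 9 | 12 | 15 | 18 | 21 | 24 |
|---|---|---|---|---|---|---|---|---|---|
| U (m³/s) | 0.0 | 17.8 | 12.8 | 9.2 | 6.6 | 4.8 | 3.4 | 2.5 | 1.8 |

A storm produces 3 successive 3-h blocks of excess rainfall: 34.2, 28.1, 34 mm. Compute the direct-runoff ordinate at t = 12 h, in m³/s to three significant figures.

By discrete convolution, Q_j = Σ (P_i / 10 mm) · U_{j−i}.
At t = 12 h (j=4): Q = (34.2/10)·6.6 + (28.1/10)·9.2 + (34/10)·12.8 = 91.9 m³/s.

Q ≈ 91.9 m³/s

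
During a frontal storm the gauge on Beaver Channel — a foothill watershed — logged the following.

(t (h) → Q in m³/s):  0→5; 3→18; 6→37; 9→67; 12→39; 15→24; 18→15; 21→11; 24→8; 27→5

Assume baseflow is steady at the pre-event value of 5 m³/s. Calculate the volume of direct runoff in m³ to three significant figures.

V ≈ 1.93 × 10^6 m³

Direct-runoff ordinates (Q − Q_b): 0.0, 13.0, 32.0, 62.0, 34.0, 19.0, 10.0, 6.0, 3.0, 0.0 m³/s.
ΣQ_DR = 179.0 m³/s.
With Δt = 3 h = 10800 s, V = ΣQ_DR · Δt = 179.0 × 10800 = 1.93 × 10^6 m³.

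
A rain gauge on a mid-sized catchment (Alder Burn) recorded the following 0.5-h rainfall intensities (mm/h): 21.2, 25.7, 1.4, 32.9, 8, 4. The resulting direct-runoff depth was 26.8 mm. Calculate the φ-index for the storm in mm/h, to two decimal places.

Only the 3 blocks with intensity above φ contribute runoff: 21.2, 25.7, 32.9 mm/h.
Σ(I−φ)·Δt = d  ⇒  (21.2+25.7+32.9 − 3φ)·0.5 = 26.8
φ = (79.80 − 26.8/0.5) / 3 = 8.73 mm/h.

φ ≈ 8.73 mm/h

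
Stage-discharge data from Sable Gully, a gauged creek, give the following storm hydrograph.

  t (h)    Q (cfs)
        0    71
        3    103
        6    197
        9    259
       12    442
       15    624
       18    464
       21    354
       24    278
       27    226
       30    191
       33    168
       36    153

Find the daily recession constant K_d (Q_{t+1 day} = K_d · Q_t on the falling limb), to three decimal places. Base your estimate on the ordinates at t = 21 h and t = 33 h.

K_d ≈ 0.225

Between t = 21 h and t = 33 h the flow falls from 354 to 168 cfs over 4×3 h = 12 h.
Per-interval ratio K = (168/354)^(1/4) = 0.8300; K_d = K^(24/3) = 0.225.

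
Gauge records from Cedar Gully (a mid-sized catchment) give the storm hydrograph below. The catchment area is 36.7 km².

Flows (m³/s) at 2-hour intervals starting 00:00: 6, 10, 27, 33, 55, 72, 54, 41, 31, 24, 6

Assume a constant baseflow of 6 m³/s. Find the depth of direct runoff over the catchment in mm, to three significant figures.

d ≈ 57.5 mm

Direct runoff: 0.0, 4.0, 21.0, 27.0, 49.0, 66.0, 48.0, 35.0, 25.0, 18.0, 0.0 m³/s; ΣQ_DR = 293.0 m³/s.
V = ΣQ_DR · Δt = 293.0 × 7200 s = 2.110 × 10^6 m³.
Over A = 36.7 km², depth = V / A = 57.5 mm.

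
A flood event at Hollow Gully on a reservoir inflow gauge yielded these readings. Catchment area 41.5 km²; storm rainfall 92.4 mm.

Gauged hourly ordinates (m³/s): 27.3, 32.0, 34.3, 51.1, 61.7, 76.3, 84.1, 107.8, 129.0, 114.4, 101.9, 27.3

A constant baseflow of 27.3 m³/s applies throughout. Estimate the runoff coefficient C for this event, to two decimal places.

C ≈ 0.49

ΣQ_DR = 519.6 m³/s; V = ΣQ_DR·Δt = 1.871 × 10^6 m³.
Runoff depth d = V / A = 45.07 mm.
C = d / P = 45.07 / 92.4 = 0.49.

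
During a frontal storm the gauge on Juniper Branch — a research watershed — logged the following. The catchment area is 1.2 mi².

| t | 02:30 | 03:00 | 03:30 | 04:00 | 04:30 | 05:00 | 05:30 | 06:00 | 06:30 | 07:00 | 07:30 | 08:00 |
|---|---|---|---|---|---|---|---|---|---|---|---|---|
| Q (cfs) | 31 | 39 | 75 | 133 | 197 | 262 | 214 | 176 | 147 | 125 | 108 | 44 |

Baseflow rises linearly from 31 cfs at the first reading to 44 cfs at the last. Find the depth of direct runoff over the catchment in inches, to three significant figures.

d ≈ 0.711 in

Direct runoff: 0.00, 6.82, 41.64, 98.45, 161.27, 225.09, 175.91, 136.73, 106.55, 83.36, 65.18, 0.00 cfs; ΣQ_DR = 1101 cfs.
V = ΣQ_DR · Δt = 1101 × 1800 s = 1.982 × 10^6 ft³.
Over A = 1.2 mi², depth = V / A = 0.711 in.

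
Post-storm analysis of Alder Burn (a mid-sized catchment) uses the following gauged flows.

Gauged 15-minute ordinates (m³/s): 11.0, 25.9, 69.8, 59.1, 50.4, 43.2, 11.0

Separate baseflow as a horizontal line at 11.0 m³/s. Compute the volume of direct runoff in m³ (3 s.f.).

V ≈ 1.74 × 10^5 m³

Direct-runoff ordinates (Q − Q_b): 0.0, 14.9, 58.8, 48.1, 39.4, 32.2, 0.0 m³/s.
ΣQ_DR = 193.4 m³/s.
With Δt = 0.25 h = 900 s, V = ΣQ_DR · Δt = 193.4 × 900 = 1.74 × 10^5 m³.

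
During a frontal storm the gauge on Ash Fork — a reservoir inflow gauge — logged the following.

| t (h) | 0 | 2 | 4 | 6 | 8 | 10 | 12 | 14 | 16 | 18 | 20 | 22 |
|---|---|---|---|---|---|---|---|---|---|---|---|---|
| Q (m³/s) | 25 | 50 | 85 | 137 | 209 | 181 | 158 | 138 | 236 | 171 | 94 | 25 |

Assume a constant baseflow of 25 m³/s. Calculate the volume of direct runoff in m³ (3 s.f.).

V ≈ 8.70 × 10^6 m³

Direct-runoff ordinates (Q − Q_b): 0.0, 25.0, 60.0, 112.0, 184.0, 156.0, 133.0, 113.0, 211.0, 146.0, 69.0, 0.0 m³/s.
ΣQ_DR = 1209 m³/s.
With Δt = 2 h = 7200 s, V = ΣQ_DR · Δt = 1209 × 7200 = 8.70 × 10^6 m³.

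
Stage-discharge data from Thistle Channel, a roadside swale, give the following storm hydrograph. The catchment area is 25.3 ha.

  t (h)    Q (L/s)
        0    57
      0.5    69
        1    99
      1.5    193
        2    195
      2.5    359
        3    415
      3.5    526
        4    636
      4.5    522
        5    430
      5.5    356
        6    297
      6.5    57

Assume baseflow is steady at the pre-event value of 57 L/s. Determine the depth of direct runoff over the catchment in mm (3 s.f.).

d ≈ 24.3 mm

Direct runoff: 0.0, 12.0, 42.0, 136.0, 138.0, 302.0, 358.0, 469.0, 579.0, 465.0, 373.0, 299.0, 240.0, 0.0 L/s; ΣQ_DR = 3413 L/s.
V = ΣQ_DR · Δt = 3413 × 1800 s = 6.143 × 10^6 L.
Over A = 25.3 ha, depth = V / A = 24.3 mm.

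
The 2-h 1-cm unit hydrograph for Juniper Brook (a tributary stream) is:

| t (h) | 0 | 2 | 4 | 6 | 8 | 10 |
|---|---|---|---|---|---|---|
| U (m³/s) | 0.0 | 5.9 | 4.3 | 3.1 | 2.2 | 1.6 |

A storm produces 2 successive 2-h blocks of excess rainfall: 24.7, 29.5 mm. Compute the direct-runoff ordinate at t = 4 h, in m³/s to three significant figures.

By discrete convolution, Q_j = Σ (P_i / 10 mm) · U_{j−i}.
At t = 4 h (j=2): Q = (24.7/10)·4.3 + (29.5/10)·5.9 = 28.0 m³/s.

Q ≈ 28.0 m³/s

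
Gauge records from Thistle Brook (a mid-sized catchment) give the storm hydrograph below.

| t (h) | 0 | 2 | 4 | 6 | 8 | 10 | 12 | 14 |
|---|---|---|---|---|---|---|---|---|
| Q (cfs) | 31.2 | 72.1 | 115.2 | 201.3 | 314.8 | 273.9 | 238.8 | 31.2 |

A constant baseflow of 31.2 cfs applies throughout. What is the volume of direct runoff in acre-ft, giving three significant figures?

Direct-runoff ordinates (Q − Q_b): 0.0, 40.9, 84.0, 170.1, 283.6, 242.7, 207.6, 0.0 cfs.
ΣQ_DR = 1029 cfs.
With Δt = 2 h = 7200 s, V = ΣQ_DR · Δt = 1029 × 7200 = 7.41 × 10^6 ft³ = 170 acre-ft.

V ≈ 170 acre-ft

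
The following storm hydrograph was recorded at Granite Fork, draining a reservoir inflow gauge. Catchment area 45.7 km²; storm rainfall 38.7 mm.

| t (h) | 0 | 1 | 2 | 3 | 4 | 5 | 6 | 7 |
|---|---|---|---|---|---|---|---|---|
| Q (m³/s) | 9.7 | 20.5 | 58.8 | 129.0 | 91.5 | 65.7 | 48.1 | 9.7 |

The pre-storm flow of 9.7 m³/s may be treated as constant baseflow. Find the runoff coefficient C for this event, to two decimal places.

C ≈ 0.72

ΣQ_DR = 355.4 m³/s; V = ΣQ_DR·Δt = 1.279 × 10^6 m³.
Runoff depth d = V / A = 28.00 mm.
C = d / P = 28.00 / 38.7 = 0.72.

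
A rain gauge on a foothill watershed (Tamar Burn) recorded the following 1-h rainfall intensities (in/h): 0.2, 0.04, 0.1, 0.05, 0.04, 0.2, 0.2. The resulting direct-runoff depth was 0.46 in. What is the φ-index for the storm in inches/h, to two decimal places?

Only the 4 blocks with intensity above φ contribute runoff: 0.2, 0.1, 0.2, 0.2 in/h.
Σ(I−φ)·Δt = d  ⇒  (0.2+0.1+0.2+0.2 − 4φ)·1 = 0.46
φ = (0.7000 − 0.46/1) / 4 = 0.06 in/h.

φ ≈ 0.06 in/h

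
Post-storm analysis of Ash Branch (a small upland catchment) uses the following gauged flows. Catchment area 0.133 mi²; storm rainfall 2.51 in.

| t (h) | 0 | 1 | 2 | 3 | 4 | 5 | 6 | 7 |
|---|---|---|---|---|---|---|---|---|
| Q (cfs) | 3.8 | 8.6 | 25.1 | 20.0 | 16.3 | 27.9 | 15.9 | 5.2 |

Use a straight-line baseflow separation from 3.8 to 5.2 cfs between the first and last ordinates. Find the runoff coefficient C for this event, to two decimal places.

C ≈ 0.40

ΣQ_DR = 86.80 cfs; V = ΣQ_DR·Δt = 3.125 × 10^5 ft³.
Runoff depth d = V / A = 1.011 in.
C = d / P = 1.011 / 2.51 = 0.40.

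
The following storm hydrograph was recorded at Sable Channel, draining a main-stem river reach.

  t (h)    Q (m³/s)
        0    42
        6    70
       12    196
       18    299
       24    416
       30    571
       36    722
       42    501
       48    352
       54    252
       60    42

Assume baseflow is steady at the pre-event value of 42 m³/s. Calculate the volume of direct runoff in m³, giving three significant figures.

Direct-runoff ordinates (Q − Q_b): 0.0, 28.0, 154.0, 257.0, 374.0, 529.0, 680.0, 459.0, 310.0, 210.0, 0.0 m³/s.
ΣQ_DR = 3001 m³/s.
With Δt = 6 h = 21600 s, V = ΣQ_DR · Δt = 3001 × 21600 = 6.48 × 10^7 m³.

V ≈ 6.48 × 10^7 m³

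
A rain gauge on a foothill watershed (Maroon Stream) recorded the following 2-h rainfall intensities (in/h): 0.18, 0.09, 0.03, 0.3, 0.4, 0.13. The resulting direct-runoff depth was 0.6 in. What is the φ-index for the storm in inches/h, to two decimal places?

Only the 2 blocks with intensity above φ contribute runoff: 0.3, 0.4 in/h.
Σ(I−φ)·Δt = d  ⇒  (0.3+0.4 − 2φ)·2 = 0.6
φ = (0.7000 − 0.6/2) / 2 = 0.20 in/h.

φ ≈ 0.20 in/h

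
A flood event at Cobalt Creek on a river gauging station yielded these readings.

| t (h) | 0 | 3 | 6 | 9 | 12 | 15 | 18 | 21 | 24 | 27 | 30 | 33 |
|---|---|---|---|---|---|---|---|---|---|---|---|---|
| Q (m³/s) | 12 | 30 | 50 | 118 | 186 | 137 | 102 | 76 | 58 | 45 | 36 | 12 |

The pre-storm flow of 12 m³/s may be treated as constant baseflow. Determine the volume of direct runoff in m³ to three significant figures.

V ≈ 7.75 × 10^6 m³

Direct-runoff ordinates (Q − Q_b): 0.0, 18.0, 38.0, 106.0, 174.0, 125.0, 90.0, 64.0, 46.0, 33.0, 24.0, 0.0 m³/s.
ΣQ_DR = 718.0 m³/s.
With Δt = 3 h = 10800 s, V = ΣQ_DR · Δt = 718.0 × 10800 = 7.75 × 10^6 m³.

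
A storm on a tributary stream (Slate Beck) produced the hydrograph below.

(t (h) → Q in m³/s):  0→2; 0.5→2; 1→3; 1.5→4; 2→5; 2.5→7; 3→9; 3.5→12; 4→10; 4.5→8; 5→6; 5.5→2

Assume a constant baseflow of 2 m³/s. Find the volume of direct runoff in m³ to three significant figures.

Direct-runoff ordinates (Q − Q_b): 0.0, 0.0, 1.0, 2.0, 3.0, 5.0, 7.0, 10.0, 8.0, 6.0, 4.0, 0.0 m³/s.
ΣQ_DR = 46.00 m³/s.
With Δt = 0.5 h = 1800 s, V = ΣQ_DR · Δt = 46.00 × 1800 = 82800 m³.

V ≈ 82800 m³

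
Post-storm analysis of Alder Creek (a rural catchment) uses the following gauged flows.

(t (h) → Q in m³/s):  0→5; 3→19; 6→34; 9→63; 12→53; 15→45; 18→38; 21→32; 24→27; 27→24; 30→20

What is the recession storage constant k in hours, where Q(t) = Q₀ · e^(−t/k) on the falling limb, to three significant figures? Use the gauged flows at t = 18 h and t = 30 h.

On the falling limb, Q drops from 38 to 20 m³/s between t = 18 h and t = 30 h (Δt = 12 h).
k = −Δt / ln(Q₂/Q₁) = −12 / ln(20/38) = 18.7 h.

k ≈ 18.7 h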